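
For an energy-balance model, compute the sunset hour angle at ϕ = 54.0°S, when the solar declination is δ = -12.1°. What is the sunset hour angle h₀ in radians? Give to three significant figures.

h₀ = 1.87 rad

cos h₀ = −tan ϕ · tan δ = −tan(-54.0°) × tan(-12.100°) = -0.2951, so h₀ = 1.8703 rad = 107.16°.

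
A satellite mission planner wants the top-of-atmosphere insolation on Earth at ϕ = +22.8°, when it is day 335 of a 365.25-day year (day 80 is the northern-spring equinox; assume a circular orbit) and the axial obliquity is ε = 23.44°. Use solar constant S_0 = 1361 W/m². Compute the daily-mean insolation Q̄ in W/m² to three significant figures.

Solar longitude: L_s = 360° × (335 − 80)/365.25 = 251.335°.
sin δ = sin 23.44° × sin 251.335° = -0.37687, so δ = -22.140°.
cos h₀ = −tan(+22.8°) tan(-22.140°) = 0.1710, h₀ = 1.3989 rad.
Bracket: h₀ sin ϕ sin δ + cos ϕ cos δ sin h₀ = 1.3989×0.38752×-0.37687 + 0.92186×0.92627×0.98527 = -0.204302 + 0.841313 = 0.637011.
Q̄ = (S_0/π) × [bracket] = (1361/π) × 0.637011 = 276.0 W/m².

Q̄ ≈ 276 W/m²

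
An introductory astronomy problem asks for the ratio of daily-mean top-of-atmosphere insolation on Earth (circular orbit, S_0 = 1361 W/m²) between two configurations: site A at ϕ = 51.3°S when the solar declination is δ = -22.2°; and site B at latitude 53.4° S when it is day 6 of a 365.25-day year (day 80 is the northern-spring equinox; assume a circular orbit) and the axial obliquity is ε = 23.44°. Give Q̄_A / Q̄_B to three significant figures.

Q̄_A / Q̄_B ≈ 1.00

— Configuration A (ϕ=-51.3°):
cos h₀ = −tan(-51.3°) tan(-22.200°) = -0.5094, h₀ = 2.1053 rad.
Bracket: h₀ sin ϕ sin δ + cos ϕ cos δ sin h₀ = 2.1053×-0.78043×-0.37784 + 0.62524×0.92587×0.86054 = 0.620806 + 0.498159 = 1.118965.
Q̄ = (S_0/π) × [bracket] = (1361/π) × 1.118965 = 484.76 W/m².
— Configuration B (ϕ=-53.4°):
Solar longitude: L_s = 360° × (6 − 80)/365.25 = -72.936°, i.e. -72.936° + 360° = 287.064°.
sin δ = sin 23.44° × sin 287.064° = -0.38028, so δ = -22.351°.
cos h₀ = −tan(-53.4°) tan(-22.351°) = -0.5536, h₀ = 2.1575 rad.
Bracket: h₀ sin ϕ sin δ + cos ϕ cos δ sin h₀ = 2.1575×-0.80282×-0.38028 + 0.59622×0.92487×0.83276 = 0.658677 + 0.459206 = 1.117883.
Q̄ = (S_0/π) × [bracket] = (1361/π) × 1.117883 = 484.29 W/m².
Ratio Q̄_A / Q̄_B = 484.76 / 484.29 = 1.001.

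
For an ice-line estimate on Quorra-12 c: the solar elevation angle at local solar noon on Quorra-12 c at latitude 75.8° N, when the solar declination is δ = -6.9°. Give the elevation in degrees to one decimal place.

7.3°

At local noon the hour angle is zero, so the zenith angle equals |φ − δ| = |+75.8° − (-6.900°)| = 82.700°.
Elevation = 90° − 82.700° = 7.3°.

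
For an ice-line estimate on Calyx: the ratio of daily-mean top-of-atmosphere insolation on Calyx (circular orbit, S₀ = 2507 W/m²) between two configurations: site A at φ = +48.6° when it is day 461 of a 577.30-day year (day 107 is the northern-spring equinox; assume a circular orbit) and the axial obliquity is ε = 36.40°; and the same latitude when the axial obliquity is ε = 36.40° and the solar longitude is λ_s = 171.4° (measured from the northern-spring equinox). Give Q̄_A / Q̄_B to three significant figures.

— Configuration A (φ=+48.6°):
Solar longitude: λ_s = 360° × (461 − 107)/577.30 = 220.752°.
sin δ = sin 36.40° × sin 220.752° = -0.38737, so δ = -22.791°.
cos H₀ = −tan(+48.6°) tan(-22.791°) = 0.4766, H₀ = 1.0740 rad.
Bracket: H₀ sin φ sin δ + cos φ cos δ sin H₀ = 1.0740×0.75011×-0.38737 + 0.66131×0.92192×0.87912 = -0.312072 + 0.535977 = 0.223905.
Q̄ = (S₀/π) × [bracket] = (2507/π) × 0.223905 = 178.68 W/m².
— Configuration B (φ=+48.6°):
Solar declination: sin δ = sin ε · sin λ_s = sin 36.40° × sin 171.4° = 0.08874, so δ = +5.091°.
cos H₀ = −tan(+48.6°) tan(+5.091°) = -0.1011, H₀ = 1.6720 rad.
Bracket: H₀ sin φ sin δ + cos φ cos δ sin H₀ = 1.6720×0.75011×0.08874 + 0.66131×0.99606×0.99488 = 0.111296 + 0.655332 = 0.766628.
Q̄ = (S₀/π) × [bracket] = (2507/π) × 0.766628 = 611.77 W/m².
Ratio Q̄_A / Q̄_B = 178.68 / 611.77 = 0.2921.

Q̄_A / Q̄_B ≈ 0.292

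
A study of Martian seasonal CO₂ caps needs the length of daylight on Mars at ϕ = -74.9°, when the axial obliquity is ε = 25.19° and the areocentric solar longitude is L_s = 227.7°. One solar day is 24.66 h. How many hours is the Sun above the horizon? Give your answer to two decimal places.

sin δ = sin 25.19° × sin 227.7° = -0.31480, so δ = -18.349°.
Sunrise equation: cos h₀ = −tan ϕ · tan δ = -1.2292 ≤ −1, so the Sun never sets (polar day) and h₀ = π.
Daylight = 2h₀/(2π) × 24.66 h = (3.1416/π) × 24.66 = 24.66 h.

24.66 h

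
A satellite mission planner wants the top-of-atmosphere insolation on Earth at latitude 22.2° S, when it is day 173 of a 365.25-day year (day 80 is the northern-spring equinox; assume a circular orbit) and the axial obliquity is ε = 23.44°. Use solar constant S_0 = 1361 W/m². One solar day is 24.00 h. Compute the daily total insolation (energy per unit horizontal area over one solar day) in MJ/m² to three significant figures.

23.5 MJ/m²

Solar longitude: L_s = 360° × (173 − 80)/365.25 = 91.663°.
sin δ = sin 23.44° × sin 91.663° = 0.39762, so δ = +23.430°.
cos h₀ = −tan(-22.2°) tan(+23.430°) = 0.1768, h₀ = 1.3930 rad.
Bracket: h₀ sin ϕ sin δ + cos ϕ cos δ sin h₀ = 1.3930×-0.37784×0.39762 + 0.92587×0.91755×0.98424 = -0.209280 + 0.836143 = 0.626863.
Q̄ = (S_0/π) × [bracket] = (1361/π) × 0.626863 = 271.57 W/m².
Daily total = Q̄ × 24.00 h × 3600 s/h = 271.57 × 24.00 × 3600 / 10⁶ = 23.46 MJ/m².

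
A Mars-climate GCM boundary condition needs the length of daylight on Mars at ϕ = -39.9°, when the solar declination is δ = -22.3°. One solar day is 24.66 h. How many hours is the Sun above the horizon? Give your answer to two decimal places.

15.08 h

cos h₀ = −tan ϕ · tan δ = −tan(-39.9°) × tan(-22.300°) = -0.3429, so h₀ = 1.9208 rad = 110.05°.
Daylight = 2h₀/(2π) × 24.66 h = (1.9208/π) × 24.66 = 15.08 h.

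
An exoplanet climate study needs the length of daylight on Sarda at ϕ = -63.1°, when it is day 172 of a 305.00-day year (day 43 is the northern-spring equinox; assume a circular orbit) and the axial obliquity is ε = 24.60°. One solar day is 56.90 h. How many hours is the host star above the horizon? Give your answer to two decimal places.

21.21 h

Solar longitude: L_s = 360° × (172 − 43)/305.00 = 152.262°.
sin δ = sin 24.60° × sin 152.262° = 0.19375, so δ = +11.172°.
cos h₀ = −tan ϕ · tan δ = −tan(-63.1°) × tan(+11.172°) = 0.3893, so h₀ = 1.1710 rad = 67.09°.
Daylight = 2h₀/(2π) × 56.90 h = (1.1710/π) × 56.90 = 21.21 h.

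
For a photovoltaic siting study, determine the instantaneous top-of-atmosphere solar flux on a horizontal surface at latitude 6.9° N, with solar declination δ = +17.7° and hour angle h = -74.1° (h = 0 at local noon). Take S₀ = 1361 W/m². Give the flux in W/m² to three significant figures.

cos θ_z = sin φ sin δ + cos φ cos δ cos h = 0.036526 + 0.259100 = 0.295626.
Flux = S₀ · cos θ_z = 1361 × 0.295626 = 402.3 W/m².

402 W/m²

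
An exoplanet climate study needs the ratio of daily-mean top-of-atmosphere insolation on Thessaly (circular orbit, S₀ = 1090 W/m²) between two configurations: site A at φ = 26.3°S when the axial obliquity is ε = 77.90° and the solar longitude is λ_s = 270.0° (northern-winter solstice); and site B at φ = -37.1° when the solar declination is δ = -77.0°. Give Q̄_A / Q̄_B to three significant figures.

— Configuration A (φ=-26.3°):
Solar declination: sin δ = sin ε · sin λ_s = sin 77.90° × sin 270.0° = -0.97778, so δ = -77.900°.
cos H₀ = −tan(-26.3°) tan(-77.900°) = -2.3054 ≤ −1 ⇒ polar day, H₀ = π.
Bracket: H₀ sin φ sin δ + cos φ cos δ sin H₀ = 3.1416×-0.44307×-0.97778 + 0.89649×0.20962×0.00000 = 1.361020 + 0.000000 = 1.361020.
Q̄ = (S₀/π) × [bracket] = (1090/π) × 1.361020 = 472.22 W/m².
— Configuration B (φ=-37.1°):
cos H₀ = −tan(-37.1°) tan(-77.000°) = -3.2759 ≤ −1 ⇒ polar day, H₀ = π.
Bracket: H₀ sin φ sin δ + cos φ cos δ sin H₀ = 3.1416×-0.60321×-0.97437 + 0.79758×0.22495×0.00000 = 1.846475 + 0.000000 = 1.846475.
Q̄ = (S₀/π) × [bracket] = (1090/π) × 1.846475 = 640.65 W/m².
Ratio Q̄_A / Q̄_B = 472.22 / 640.65 = 0.7371.

Q̄_A / Q̄_B ≈ 0.737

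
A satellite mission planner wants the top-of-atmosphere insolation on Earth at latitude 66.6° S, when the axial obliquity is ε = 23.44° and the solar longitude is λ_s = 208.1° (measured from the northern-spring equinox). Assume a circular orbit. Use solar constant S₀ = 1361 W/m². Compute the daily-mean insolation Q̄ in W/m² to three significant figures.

Q̄ ≈ 303 W/m²

Solar declination: sin δ = sin ε · sin λ_s = sin 23.44° × sin 208.1° = -0.18736, so δ = -10.799°.
cos H₀ = −tan(-66.6°) tan(-10.799°) = -0.4408, H₀ = 2.0273 rad.
Bracket: H₀ sin φ sin δ + cos φ cos δ sin H₀ = 2.0273×-0.91775×-0.18736 + 0.39715×0.98229×0.89762 = 0.348594 + 0.350176 = 0.698770.
Q̄ = (S₀/π) × [bracket] = (1361/π) × 0.698770 = 302.7 W/m².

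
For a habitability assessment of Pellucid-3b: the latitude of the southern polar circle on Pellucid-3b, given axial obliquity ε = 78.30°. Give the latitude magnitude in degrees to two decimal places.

The polar circle is the lowest latitude that experiences at least one full rotation of continuous darkness at the northern-summer solstice; it lies at |ϕ| = 90° − ε = 90° − 78.30° = 11.70°.

11.70°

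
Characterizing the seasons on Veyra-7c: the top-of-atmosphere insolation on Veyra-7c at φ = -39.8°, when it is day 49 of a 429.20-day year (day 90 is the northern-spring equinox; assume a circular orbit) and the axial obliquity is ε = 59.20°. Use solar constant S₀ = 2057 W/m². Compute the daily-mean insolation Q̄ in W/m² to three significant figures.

Q̄ ≈ 807 W/m²

Solar longitude: λ_s = 360° × (49 − 90)/429.20 = -34.390°, i.e. -34.390° + 360° = 325.610°.
sin δ = sin 59.20° × sin 325.610° = -0.48515, so δ = -29.023°.
cos H₀ = −tan(-39.8°) tan(-29.023°) = -0.4623, H₀ = 2.0513 rad.
Bracket: H₀ sin φ sin δ + cos φ cos δ sin H₀ = 2.0513×-0.64011×-0.48515 + 0.76828×0.87443×0.88674 = 0.637030 + 0.595718 = 1.232748.
Q̄ = (S₀/π) × [bracket] = (2057/π) × 1.232748 = 807.2 W/m².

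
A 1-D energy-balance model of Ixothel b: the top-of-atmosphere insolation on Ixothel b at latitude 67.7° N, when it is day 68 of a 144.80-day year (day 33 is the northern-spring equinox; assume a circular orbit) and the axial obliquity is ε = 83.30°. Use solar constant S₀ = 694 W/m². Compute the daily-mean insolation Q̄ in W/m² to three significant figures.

Q̄ ≈ 637 W/m²

Solar longitude: λ_s = 360° × (68 − 33)/144.80 = 87.017°.
sin δ = sin 83.30° × sin 87.017° = 0.99182, so δ = +82.669°.
cos H₀ = −tan(+67.7°) tan(+82.669°) = -18.9510 ≤ −1 ⇒ polar day, H₀ = π.
Bracket: H₀ sin φ sin δ + cos φ cos δ sin H₀ = 3.1416×0.92521×0.99182 + 0.37946×0.12761×0.00000 = 2.882863 + 0.000000 = 2.882863.
Q̄ = (S₀/π) × [bracket] = (694/π) × 2.882863 = 636.8 W/m².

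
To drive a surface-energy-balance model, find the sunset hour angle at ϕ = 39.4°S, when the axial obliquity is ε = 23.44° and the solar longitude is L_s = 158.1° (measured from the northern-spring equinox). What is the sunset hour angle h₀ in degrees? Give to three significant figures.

h₀ = 82.9°

Solar declination: sin δ = sin ε · sin L_s = sin 23.44° × sin 158.1° = 0.14837, so δ = +8.532°.
cos h₀ = −tan ϕ · tan δ = −tan(-39.4°) × tan(+8.532°) = 0.1232, so h₀ = 1.4472 rad = 82.92°.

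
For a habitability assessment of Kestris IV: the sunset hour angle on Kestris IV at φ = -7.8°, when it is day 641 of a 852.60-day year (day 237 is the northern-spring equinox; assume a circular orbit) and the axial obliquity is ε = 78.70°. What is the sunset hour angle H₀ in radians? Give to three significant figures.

H₀ = 1.55 rad

Solar longitude: λ_s = 360° × (641 − 237)/852.60 = 170.584°.
sin δ = sin 78.70° × sin 170.584° = 0.16043, so δ = +9.232°.
cos H₀ = −tan φ · tan δ = −tan(-7.8°) × tan(+9.232°) = 0.0223, so H₀ = 1.5485 rad = 88.72°.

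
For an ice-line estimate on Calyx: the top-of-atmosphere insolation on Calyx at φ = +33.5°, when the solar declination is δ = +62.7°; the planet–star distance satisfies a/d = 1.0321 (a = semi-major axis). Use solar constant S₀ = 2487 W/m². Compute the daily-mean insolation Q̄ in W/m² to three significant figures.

cos H₀ = −tan(+33.5°) tan(+62.700°) = -1.2824 ≤ −1 ⇒ polar day, H₀ = π.
Bracket: H₀ sin φ sin δ + cos φ cos δ sin H₀ = 3.1416×0.55194×0.88862 + 0.83389×0.45865×0.00000 = 1.540845 + 0.000000 = 1.540845.
Inverse-square distance factor (a/d)² = 1.0321² = 1.065230.
Q̄ = (S₀/π) × 1.065230 × [bracket] = (2487/π) × 1.065230 × 1.540845 = 1299 W/m².

Q̄ ≈ 1.30e+03 W/m²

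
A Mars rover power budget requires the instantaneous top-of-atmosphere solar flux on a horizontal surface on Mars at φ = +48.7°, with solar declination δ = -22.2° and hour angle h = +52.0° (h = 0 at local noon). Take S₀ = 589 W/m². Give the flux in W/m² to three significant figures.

cos θ_z = sin φ sin δ + cos φ cos δ cos h = -0.283858 + 0.376216 = 0.092358.
Flux = S₀ · cos θ_z = 589 × 0.092358 = 54.40 W/m².

54.4 W/m²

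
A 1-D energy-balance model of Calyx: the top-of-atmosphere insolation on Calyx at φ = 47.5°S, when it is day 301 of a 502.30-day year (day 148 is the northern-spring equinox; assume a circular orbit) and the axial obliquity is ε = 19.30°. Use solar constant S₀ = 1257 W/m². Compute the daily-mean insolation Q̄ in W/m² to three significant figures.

Solar longitude: λ_s = 360° × (301 − 148)/502.30 = 109.656°.
sin δ = sin 19.30° × sin 109.656° = 0.31126, so δ = +18.135°.
cos H₀ = −tan(-47.5°) tan(+18.135°) = 0.3574, H₀ = 1.2053 rad.
Bracket: H₀ sin φ sin δ + cos φ cos δ sin H₀ = 1.2053×-0.73728×0.31126 + 0.67559×0.95033×0.93394 = -0.276599 + 0.599621 = 0.323022.
Q̄ = (S₀/π) × [bracket] = (1257/π) × 0.323022 = 129.2 W/m².

Q̄ ≈ 129 W/m²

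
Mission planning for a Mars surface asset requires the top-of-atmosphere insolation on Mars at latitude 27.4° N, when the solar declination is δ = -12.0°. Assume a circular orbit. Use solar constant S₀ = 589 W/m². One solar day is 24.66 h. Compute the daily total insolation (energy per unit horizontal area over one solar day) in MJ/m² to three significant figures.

12.0 MJ/m²

cos H₀ = −tan(+27.4°) tan(-12.000°) = 0.1102, H₀ = 1.4604 rad.
Bracket: H₀ sin φ sin δ + cos φ cos δ sin H₀ = 1.4604×0.46020×-0.20791 + 0.88782×0.97815×0.99391 = -0.139731 + 0.863132 = 0.723401.
Q̄ = (S₀/π) × [bracket] = (589/π) × 0.723401 = 135.63 W/m².
Daily total = Q̄ × 24.66 h × 3600 s/h = 135.63 × 24.66 × 3600 / 10⁶ = 12.04 MJ/m².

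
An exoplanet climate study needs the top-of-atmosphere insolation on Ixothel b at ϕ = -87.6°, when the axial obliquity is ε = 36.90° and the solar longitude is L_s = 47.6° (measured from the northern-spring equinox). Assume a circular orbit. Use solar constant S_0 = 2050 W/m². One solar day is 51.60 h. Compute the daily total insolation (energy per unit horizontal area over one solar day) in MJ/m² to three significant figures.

Solar declination: sin δ = sin ε · sin L_s = sin 36.90° × sin 47.6° = 0.44338, so δ = +26.320°.
cos h₀ = −tan(-87.6°) tan(+26.320°) = 11.8023 ≥ 1 ⇒ polar night, h₀ = 0 and Q̄ = 0.
Daily total = Q̄ × 51.60 h × 3600 s/h = 0.00 MJ/m².

0.00 MJ/m²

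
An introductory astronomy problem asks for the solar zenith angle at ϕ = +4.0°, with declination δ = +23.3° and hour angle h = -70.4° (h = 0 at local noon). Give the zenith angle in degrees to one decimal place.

θ_z = 70.4°

cos θ_z = sin ϕ sin δ + cos ϕ cos δ cos h = 0.027592 + 0.307344 = 0.334936.
θ_z = arccos(0.334936) = 70.4°.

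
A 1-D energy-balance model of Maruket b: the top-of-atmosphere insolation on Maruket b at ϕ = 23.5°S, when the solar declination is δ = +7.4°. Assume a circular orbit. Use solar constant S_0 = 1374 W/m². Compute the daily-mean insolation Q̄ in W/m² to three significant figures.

Q̄ ≈ 363 W/m²

cos h₀ = −tan(-23.5°) tan(+7.400°) = 0.0565, h₀ = 1.5143 rad.
Bracket: h₀ sin ϕ sin δ + cos ϕ cos δ sin h₀ = 1.5143×-0.39875×0.12880 + 0.91706×0.99167×0.99840 = -0.077773 + 0.907966 = 0.830193.
Q̄ = (S_0/π) × [bracket] = (1374/π) × 0.830193 = 363.1 W/m².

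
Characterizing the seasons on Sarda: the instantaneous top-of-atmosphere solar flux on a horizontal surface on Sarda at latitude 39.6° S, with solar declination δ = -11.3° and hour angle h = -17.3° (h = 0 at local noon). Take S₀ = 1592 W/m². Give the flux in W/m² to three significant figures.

cos θ_z = sin φ sin δ + cos φ cos δ cos h = 0.124901 + 0.721395 = 0.846296.
Flux = S₀ · cos θ_z = 1592 × 0.846296 = 1347 W/m².

1.35e+03 W/m²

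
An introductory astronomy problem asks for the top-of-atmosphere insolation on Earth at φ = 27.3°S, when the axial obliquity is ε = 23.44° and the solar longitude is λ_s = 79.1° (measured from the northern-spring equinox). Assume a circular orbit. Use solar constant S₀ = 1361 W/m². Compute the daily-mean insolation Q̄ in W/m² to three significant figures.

Q̄ ≈ 241 W/m²

Solar declination: sin δ = sin ε · sin λ_s = sin 23.44° × sin 79.1° = 0.39061, so δ = +22.993°.
cos H₀ = −tan(-27.3°) tan(+22.993°) = 0.2190, H₀ = 1.3500 rad.
Bracket: H₀ sin φ sin δ + cos φ cos δ sin H₀ = 1.3500×-0.45865×0.39061 + 0.88862×0.92056×0.97572 = -0.241857 + 0.798166 = 0.556309.
Q̄ = (S₀/π) × [bracket] = (1361/π) × 0.556309 = 241.0 W/m².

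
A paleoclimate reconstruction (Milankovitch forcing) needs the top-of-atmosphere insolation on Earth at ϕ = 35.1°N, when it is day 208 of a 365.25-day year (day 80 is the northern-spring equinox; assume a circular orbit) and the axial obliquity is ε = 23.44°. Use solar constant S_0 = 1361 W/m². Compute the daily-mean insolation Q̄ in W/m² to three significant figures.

Q̄ ≈ 471 W/m²

Solar longitude: L_s = 360° × (208 − 80)/365.25 = 126.160°.
sin δ = sin 23.44° × sin 126.160° = 0.32116, so δ = +18.733°.
cos h₀ = −tan(+35.1°) tan(+18.733°) = -0.2383, h₀ = 1.8115 rad.
Bracket: h₀ sin ϕ sin δ + cos ϕ cos δ sin h₀ = 1.8115×0.57501×0.32116 + 0.81815×0.94702×0.97118 = 0.334530 + 0.752475 = 1.087005.
Q̄ = (S_0/π) × [bracket] = (1361/π) × 1.087005 = 470.9 W/m².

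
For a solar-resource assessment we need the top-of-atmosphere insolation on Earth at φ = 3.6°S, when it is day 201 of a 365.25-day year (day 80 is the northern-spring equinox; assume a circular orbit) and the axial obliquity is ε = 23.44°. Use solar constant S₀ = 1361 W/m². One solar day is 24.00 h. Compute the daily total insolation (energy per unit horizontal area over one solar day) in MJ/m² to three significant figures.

33.8 MJ/m²

Solar longitude: λ_s = 360° × (201 − 80)/365.25 = 119.261°.
sin δ = sin 23.44° × sin 119.261° = 0.34703, so δ = +20.306°.
cos H₀ = −tan(-3.6°) tan(+20.306°) = 0.0233, H₀ = 1.5475 rad.
Bracket: H₀ sin φ sin δ + cos φ cos δ sin H₀ = 1.5475×-0.06279×0.34703 + 0.99803×0.93785×0.99973 = -0.033720 + 0.935750 = 0.902030.
Q̄ = (S₀/π) × [bracket] = (1361/π) × 0.902030 = 390.78 W/m².
Daily total = Q̄ × 24.00 h × 3600 s/h = 390.78 × 24.00 × 3600 / 10⁶ = 33.76 MJ/m².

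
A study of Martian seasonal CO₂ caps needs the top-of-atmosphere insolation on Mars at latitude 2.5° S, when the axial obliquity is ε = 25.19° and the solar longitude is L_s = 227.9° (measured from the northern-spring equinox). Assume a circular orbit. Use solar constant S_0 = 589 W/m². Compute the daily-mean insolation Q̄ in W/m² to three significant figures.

Solar declination: sin δ = sin ε · sin L_s = sin 25.19° × sin 227.9° = -0.31580, so δ = -18.409°.
cos h₀ = −tan(-2.5°) tan(-18.409°) = -0.0145, h₀ = 1.5853 rad.
Bracket: h₀ sin ϕ sin δ + cos ϕ cos δ sin h₀ = 1.5853×-0.04362×-0.31580 + 0.99905×0.94883×0.99989 = 0.021838 + 0.947824 = 0.969662.
Q̄ = (S_0/π) × [bracket] = (589/π) × 0.969662 = 181.8 W/m².

Q̄ ≈ 182 W/m²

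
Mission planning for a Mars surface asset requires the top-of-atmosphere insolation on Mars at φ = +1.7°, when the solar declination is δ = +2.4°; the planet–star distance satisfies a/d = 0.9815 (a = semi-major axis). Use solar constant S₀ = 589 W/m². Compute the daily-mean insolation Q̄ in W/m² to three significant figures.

Q̄ ≈ 181 W/m²

cos H₀ = −tan(+1.7°) tan(+2.400°) = -0.0012, H₀ = 1.5720 rad.
Bracket: H₀ sin φ sin δ + cos φ cos δ sin H₀ = 1.5720×0.02967×0.04188 + 0.99956×0.99912×1.00000 = 0.001953 + 0.998680 = 1.000633.
Inverse-square distance factor (a/d)² = 0.9815² = 0.963342.
Q̄ = (S₀/π) × 0.963342 × [bracket] = (589/π) × 0.963342 × 1.000633 = 180.7 W/m².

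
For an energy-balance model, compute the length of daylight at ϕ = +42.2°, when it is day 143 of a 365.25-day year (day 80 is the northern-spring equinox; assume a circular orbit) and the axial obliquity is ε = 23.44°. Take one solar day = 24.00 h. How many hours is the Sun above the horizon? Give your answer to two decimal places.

Solar longitude: L_s = 360° × (143 − 80)/365.25 = 62.094°.
sin δ = sin 23.44° × sin 62.094° = 0.35153, so δ = +20.581°.
cos h₀ = −tan ϕ · tan δ = −tan(+42.2°) × tan(+20.581°) = -0.3405, so h₀ = 1.9182 rad = 109.91°.
Daylight = 2h₀/(2π) × 24.00 h = (1.9182/π) × 24.00 = 14.65 h.

14.65 h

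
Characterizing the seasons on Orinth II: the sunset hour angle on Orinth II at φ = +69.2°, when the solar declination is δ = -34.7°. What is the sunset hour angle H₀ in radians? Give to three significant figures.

H₀ = 0.00 rad

cos H₀ = −tan φ · tan δ = 1.8228 ≥ 1, so the host star never rises (polar night) and H₀ = 0.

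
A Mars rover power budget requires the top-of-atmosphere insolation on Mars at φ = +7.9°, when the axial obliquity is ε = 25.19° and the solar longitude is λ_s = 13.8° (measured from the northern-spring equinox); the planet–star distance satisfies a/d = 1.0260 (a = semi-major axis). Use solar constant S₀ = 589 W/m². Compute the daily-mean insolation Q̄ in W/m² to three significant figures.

Q̄ ≈ 199 W/m²

Solar declination: sin δ = sin ε · sin λ_s = sin 25.19° × sin 13.8° = 0.10152, so δ = +5.827°.
cos H₀ = −tan(+7.9°) tan(+5.827°) = -0.0142, H₀ = 1.5850 rad.
Bracket: H₀ sin φ sin δ + cos φ cos δ sin H₀ = 1.5850×0.13744×0.10152 + 0.99051×0.99483×0.99990 = 0.022115 + 0.985291 = 1.007406.
Inverse-square distance factor (a/d)² = 1.0260² = 1.052676.
Q̄ = (S₀/π) × 1.052676 × [bracket] = (589/π) × 1.052676 × 1.007406 = 198.8 W/m².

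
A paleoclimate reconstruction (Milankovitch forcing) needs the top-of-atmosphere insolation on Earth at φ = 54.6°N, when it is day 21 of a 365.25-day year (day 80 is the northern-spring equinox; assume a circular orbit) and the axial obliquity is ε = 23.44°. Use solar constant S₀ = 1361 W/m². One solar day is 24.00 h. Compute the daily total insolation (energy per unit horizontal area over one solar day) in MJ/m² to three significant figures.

6.88 MJ/m²

Solar longitude: λ_s = 360° × (21 − 80)/365.25 = -58.152°, i.e. -58.152° + 360° = 301.848°.
sin δ = sin 23.44° × sin 301.848° = -0.33790, so δ = -19.749°.
cos H₀ = −tan(+54.6°) tan(-19.749°) = 0.5052, H₀ = 1.0412 rad.
Bracket: H₀ sin φ sin δ + cos φ cos δ sin H₀ = 1.0412×0.81513×-0.33790 + 0.57928×0.94118×0.86301 = -0.286780 + 0.470519 = 0.183739.
Q̄ = (S₀/π) × [bracket] = (1361/π) × 0.183739 = 79.599 W/m².
Daily total = Q̄ × 24.00 h × 3600 s/h = 79.599 × 24.00 × 3600 / 10⁶ = 6.877 MJ/m².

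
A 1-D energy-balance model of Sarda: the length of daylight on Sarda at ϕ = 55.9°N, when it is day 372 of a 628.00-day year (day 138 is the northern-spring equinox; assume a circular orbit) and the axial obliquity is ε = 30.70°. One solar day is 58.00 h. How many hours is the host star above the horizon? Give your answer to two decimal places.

40.46 h

Solar longitude: L_s = 360° × (372 − 138)/628.00 = 134.140°.
sin δ = sin 30.70° × sin 134.140° = 0.36639, so δ = +21.493°.
cos h₀ = −tan ϕ · tan δ = −tan(+55.9°) × tan(+21.493°) = -0.5816, so h₀ = 2.1915 rad = 125.56°.
Daylight = 2h₀/(2π) × 58.00 h = (2.1915/π) × 58.00 = 40.46 h.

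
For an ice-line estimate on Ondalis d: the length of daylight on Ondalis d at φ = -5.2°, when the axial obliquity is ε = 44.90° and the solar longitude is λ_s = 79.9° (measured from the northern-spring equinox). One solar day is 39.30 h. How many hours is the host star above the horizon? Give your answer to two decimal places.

Solar declination: sin δ = sin ε · sin λ_s = sin 44.90° × sin 79.9° = 0.69493, so δ = +44.022°.
cos H₀ = −tan φ · tan δ = −tan(-5.2°) × tan(+44.022°) = 0.0880, so H₀ = 1.4827 rad = 84.95°.
Daylight = 2H₀/(2π) × 39.30 h = (1.4827/π) × 39.30 = 18.55 h.

18.55 h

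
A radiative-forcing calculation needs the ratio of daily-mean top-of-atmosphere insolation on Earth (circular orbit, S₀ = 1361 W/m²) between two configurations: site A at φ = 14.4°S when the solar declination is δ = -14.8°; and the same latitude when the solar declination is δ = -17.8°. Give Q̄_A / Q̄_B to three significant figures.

— Configuration A (φ=-14.4°):
cos H₀ = −tan(-14.4°) tan(-14.800°) = -0.0678, H₀ = 1.6387 rad.
Bracket: H₀ sin φ sin δ + cos φ cos δ sin H₀ = 1.6387×-0.24869×-0.25545 + 0.96858×0.96682×0.99770 = 0.104103 + 0.934289 = 1.038392.
Q̄ = (S₀/π) × [bracket] = (1361/π) × 1.038392 = 449.85 W/m².
— Configuration B (φ=-14.4°):
cos H₀ = −tan(-14.4°) tan(-17.800°) = -0.0824, H₀ = 1.6533 rad.
Bracket: H₀ sin φ sin δ + cos φ cos δ sin H₀ = 1.6533×-0.24869×-0.30570 + 0.96858×0.95213×0.99660 = 0.125691 + 0.919079 = 1.044770.
Q̄ = (S₀/π) × [bracket] = (1361/π) × 1.044770 = 452.62 W/m².
Ratio Q̄_A / Q̄_B = 449.85 / 452.62 = 0.9939.

Q̄_A / Q̄_B ≈ 0.994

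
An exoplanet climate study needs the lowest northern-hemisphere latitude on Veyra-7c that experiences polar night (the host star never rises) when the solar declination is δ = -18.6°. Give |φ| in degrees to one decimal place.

|φ| = 71.4°

Polar night requires cos H₀ = −tan φ tan δ ≥ 1, i.e. tan φ tan δ ≤ −1.
The boundary is |tan φ| · |tan δ| = 1, so |φ| = 90° − |δ| = 90° − 18.6° = 71.4° in the northern hemisphere.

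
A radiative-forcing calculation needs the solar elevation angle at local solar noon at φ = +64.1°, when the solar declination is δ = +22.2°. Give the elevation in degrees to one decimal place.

At local noon the hour angle is zero, so the zenith angle equals |φ − δ| = |+64.1° − (+22.200°)| = 41.900°.
Elevation = 90° − 41.900° = 48.1°.

48.1°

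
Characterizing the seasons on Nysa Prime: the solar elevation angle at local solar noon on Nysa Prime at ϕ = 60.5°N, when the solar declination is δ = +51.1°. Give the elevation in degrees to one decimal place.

At local noon the hour angle is zero, so the zenith angle equals |ϕ − δ| = |+60.5° − (+51.100°)| = 9.400°.
Elevation = 90° − 9.400° = 80.6°.

80.6°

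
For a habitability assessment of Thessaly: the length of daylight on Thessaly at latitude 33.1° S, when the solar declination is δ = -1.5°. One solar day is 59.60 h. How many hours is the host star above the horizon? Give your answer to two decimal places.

30.12 h

cos h₀ = −tan ϕ · tan δ = −tan(-33.1°) × tan(-1.500°) = -0.0171, so h₀ = 1.5879 rad = 90.98°.
Daylight = 2h₀/(2π) × 59.60 h = (1.5879/π) × 59.60 = 30.12 h.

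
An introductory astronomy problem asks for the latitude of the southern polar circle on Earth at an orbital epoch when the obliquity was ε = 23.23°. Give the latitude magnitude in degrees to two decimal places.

66.77°

The polar circle is the lowest latitude that experiences at least one full rotation of continuous darkness at the northern-summer solstice; it lies at |ϕ| = 90° − ε = 90° − 23.23° = 66.77°.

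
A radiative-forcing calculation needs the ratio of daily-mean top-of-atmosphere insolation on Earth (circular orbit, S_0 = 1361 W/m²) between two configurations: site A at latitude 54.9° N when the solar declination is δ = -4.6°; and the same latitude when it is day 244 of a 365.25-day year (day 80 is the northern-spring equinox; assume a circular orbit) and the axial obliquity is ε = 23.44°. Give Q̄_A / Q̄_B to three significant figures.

Q̄_A / Q̄_B ≈ 0.640

— Configuration A (ϕ=+54.9°):
cos h₀ = −tan(+54.9°) tan(-4.600°) = 0.1145, h₀ = 1.4561 rad.
Bracket: h₀ sin ϕ sin δ + cos ϕ cos δ sin h₀ = 1.4561×0.81815×-0.08020 + 0.57501×0.99678×0.99343 = -0.095543 + 0.569393 = 0.473850.
Q̄ = (S_0/π) × [bracket] = (1361/π) × 0.473850 = 205.28 W/m².
— Configuration B (ϕ=+54.9°):
Solar longitude: L_s = 360° × (244 − 80)/365.25 = 161.643°.
sin δ = sin 23.44° × sin 161.643° = 0.12528, so δ = +7.197°.
cos h₀ = −tan(+54.9°) tan(+7.197°) = -0.1797, h₀ = 1.7514 rad.
Bracket: h₀ sin ϕ sin δ + cos ϕ cos δ sin h₀ = 1.7514×0.81815×0.12528 + 0.57501×0.99212×0.98373 = 0.179515 + 0.561197 = 0.740712.
Q̄ = (S_0/π) × [bracket] = (1361/π) × 0.740712 = 320.89 W/m².
Ratio Q̄_A / Q̄_B = 205.28 / 320.89 = 0.6397.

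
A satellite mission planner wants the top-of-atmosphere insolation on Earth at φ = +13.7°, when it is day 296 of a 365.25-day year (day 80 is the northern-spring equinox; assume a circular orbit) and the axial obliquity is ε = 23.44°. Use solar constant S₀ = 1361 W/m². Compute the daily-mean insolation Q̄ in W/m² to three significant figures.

Solar longitude: λ_s = 360° × (296 − 80)/365.25 = 212.895°.
sin δ = sin 23.44° × sin 212.895° = -0.21604, so δ = -12.477°.
cos H₀ = −tan(+13.7°) tan(-12.477°) = 0.0539, H₀ = 1.5168 rad.
Bracket: H₀ sin φ sin δ + cos φ cos δ sin H₀ = 1.5168×0.23684×-0.21604 + 0.97155×0.97638×0.99854 = -0.077610 + 0.947217 = 0.869607.
Q̄ = (S₀/π) × [bracket] = (1361/π) × 0.869607 = 376.7 W/m².

Q̄ ≈ 377 W/m²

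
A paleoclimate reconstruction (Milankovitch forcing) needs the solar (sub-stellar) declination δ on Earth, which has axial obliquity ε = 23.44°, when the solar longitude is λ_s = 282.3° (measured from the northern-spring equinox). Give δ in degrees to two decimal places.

δ = -22.87°

sin δ = sin ε · sin λ_s = sin 23.44° × sin 282.3° = -0.388658.
δ = arcsin(-0.388658) = -22.87°.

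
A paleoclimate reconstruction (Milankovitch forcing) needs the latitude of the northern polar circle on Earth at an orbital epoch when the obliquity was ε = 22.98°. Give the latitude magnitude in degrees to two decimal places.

67.02°

The polar circle is the lowest latitude that experiences at least one full rotation of continuous daylight at the northern-summer solstice; it lies at |ϕ| = 90° − ε = 90° − 22.98° = 67.02°.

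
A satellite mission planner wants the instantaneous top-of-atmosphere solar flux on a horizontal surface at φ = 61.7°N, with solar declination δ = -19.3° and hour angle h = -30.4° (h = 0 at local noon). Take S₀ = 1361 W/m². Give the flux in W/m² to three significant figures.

cos θ_z = sin φ sin δ + cos φ cos δ cos h = -0.291010 + 0.385927 = 0.094917.
Flux = S₀ · cos θ_z = 1361 × 0.094917 = 129.2 W/m².

129 W/m²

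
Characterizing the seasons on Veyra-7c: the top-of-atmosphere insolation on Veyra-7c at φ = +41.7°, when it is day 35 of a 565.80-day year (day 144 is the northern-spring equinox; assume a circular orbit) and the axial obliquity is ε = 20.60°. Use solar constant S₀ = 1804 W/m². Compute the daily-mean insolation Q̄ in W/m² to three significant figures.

Q̄ ≈ 227 W/m²

Solar longitude: λ_s = 360° × (35 − 144)/565.80 = -69.353°, i.e. -69.353° + 360° = 290.647°.
sin δ = sin 20.60° × sin 290.647° = -0.32924, so δ = -19.223°.
cos H₀ = −tan(+41.7°) tan(-19.223°) = 0.3107, H₀ = 1.2549 rad.
Bracket: H₀ sin φ sin δ + cos φ cos δ sin H₀ = 1.2549×0.66523×-0.32924 + 0.74664×0.94425×0.95052 = -0.274849 + 0.670131 = 0.395282.
Q̄ = (S₀/π) × [bracket] = (1804/π) × 0.395282 = 227.0 W/m².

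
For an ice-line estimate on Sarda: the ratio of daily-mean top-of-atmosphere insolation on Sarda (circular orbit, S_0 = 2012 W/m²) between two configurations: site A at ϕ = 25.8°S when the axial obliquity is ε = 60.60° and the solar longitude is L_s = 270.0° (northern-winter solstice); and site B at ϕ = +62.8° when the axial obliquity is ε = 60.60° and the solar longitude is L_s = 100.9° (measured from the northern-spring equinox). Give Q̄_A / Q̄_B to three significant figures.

Q̄_A / Q̄_B ≈ 0.508

— Configuration A (ϕ=-25.8°):
Solar declination: sin δ = sin ε · sin L_s = sin 60.60° × sin 270.0° = -0.87121, so δ = -60.600°.
cos h₀ = −tan(-25.8°) tan(-60.600°) = -0.8579, h₀ = 2.6020 rad.
Bracket: h₀ sin ϕ sin δ + cos ϕ cos δ sin h₀ = 2.6020×-0.43523×-0.87121 + 0.90032×0.49090×0.51377 = 0.986618 + 0.227069 = 1.213687.
Q̄ = (S_0/π) × [bracket] = (2012/π) × 1.213687 = 777.29 W/m².
— Configuration B (ϕ=+62.8°):
Solar declination: sin δ = sin ε · sin L_s = sin 60.60° × sin 100.9° = 0.85550, so δ = +58.815°.
cos h₀ = −tan(+62.8°) tan(+58.815°) = -3.2147 ≤ −1 ⇒ polar day, h₀ = π.
Bracket: h₀ sin ϕ sin δ + cos ϕ cos δ sin h₀ = 3.1416×0.88942×0.85550 + 0.45710×0.51781×0.00000 = 2.390440 + 0.000000 = 2.390440.
Q̄ = (S_0/π) × [bracket] = (2012/π) × 2.390440 = 1530.9 W/m².
Ratio Q̄_A / Q̄_B = 777.29 / 1530.9 = 0.5077.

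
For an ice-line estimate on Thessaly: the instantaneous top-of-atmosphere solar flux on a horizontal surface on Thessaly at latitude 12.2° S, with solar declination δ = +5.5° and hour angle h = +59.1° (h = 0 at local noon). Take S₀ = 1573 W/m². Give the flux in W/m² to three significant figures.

754 W/m²

cos θ_z = sin φ sin δ + cos φ cos δ cos h = -0.020255 + 0.499633 = 0.479378.
Flux = S₀ · cos θ_z = 1573 × 0.479378 = 754.1 W/m².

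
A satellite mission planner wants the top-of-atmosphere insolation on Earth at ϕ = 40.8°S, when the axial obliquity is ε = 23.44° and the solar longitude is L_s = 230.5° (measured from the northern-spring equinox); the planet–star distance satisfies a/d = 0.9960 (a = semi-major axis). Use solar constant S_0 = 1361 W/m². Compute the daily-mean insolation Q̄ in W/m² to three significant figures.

Q̄ ≈ 457 W/m²

Solar declination: sin δ = sin ε · sin L_s = sin 23.44° × sin 230.5° = -0.30694, so δ = -17.875°.
cos h₀ = −tan(-40.8°) tan(-17.875°) = -0.2784, h₀ = 1.8529 rad.
Bracket: h₀ sin ϕ sin δ + cos ϕ cos δ sin h₀ = 1.8529×-0.65342×-0.30694 + 0.75700×0.95173×0.96047 = 0.371619 + 0.691980 = 1.063599.
Inverse-square distance factor (a/d)² = 0.9960² = 0.992016.
Q̄ = (S_0/π) × 0.992016 × [bracket] = (1361/π) × 0.992016 × 1.063599 = 457.1 W/m².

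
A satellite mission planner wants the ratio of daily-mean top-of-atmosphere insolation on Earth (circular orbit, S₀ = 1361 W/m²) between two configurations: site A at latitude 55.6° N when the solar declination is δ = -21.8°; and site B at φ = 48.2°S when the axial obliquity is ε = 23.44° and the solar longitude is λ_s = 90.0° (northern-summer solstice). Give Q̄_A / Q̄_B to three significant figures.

— Configuration A (φ=+55.6°):
cos H₀ = −tan(+55.6°) tan(-21.800°) = 0.5841, H₀ = 0.9470 rad.
Bracket: H₀ sin φ sin δ + cos φ cos δ sin H₀ = 0.9470×0.82511×-0.37137 + 0.56497×0.92849×0.81165 = -0.290181 + 0.425766 = 0.135585.
Q̄ = (S₀/π) × [bracket] = (1361/π) × 0.135585 = 58.738 W/m².
— Configuration B (φ=-48.2°):
Solar declination: sin δ = sin ε · sin λ_s = sin 23.44° × sin 90.0° = 0.39779, so δ = +23.440°.
cos H₀ = −tan(-48.2°) tan(+23.440°) = 0.4849, H₀ = 1.0645 rad.
Bracket: H₀ sin φ sin δ + cos φ cos δ sin H₀ = 1.0645×-0.74548×0.39779 + 0.66653×0.91748×0.87456 = -0.315672 + 0.534818 = 0.219146.
Q̄ = (S₀/π) × [bracket] = (1361/π) × 0.219146 = 94.938 W/m².
Ratio Q̄_A / Q̄_B = 58.738 / 94.938 = 0.6187.

Q̄_A / Q̄_B ≈ 0.619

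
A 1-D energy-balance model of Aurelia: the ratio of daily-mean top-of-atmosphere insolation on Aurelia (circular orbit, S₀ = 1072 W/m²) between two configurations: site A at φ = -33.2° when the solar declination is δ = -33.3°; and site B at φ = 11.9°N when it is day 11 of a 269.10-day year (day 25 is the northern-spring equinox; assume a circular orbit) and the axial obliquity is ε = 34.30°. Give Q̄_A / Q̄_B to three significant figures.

— Configuration A (φ=-33.2°):
cos H₀ = −tan(-33.2°) tan(-33.300°) = -0.4298, H₀ = 2.0151 rad.
Bracket: H₀ sin φ sin δ + cos φ cos δ sin H₀ = 2.0151×-0.54756×-0.54902 + 0.83676×0.83581×0.90290 = 0.605782 + 0.631463 = 1.237245.
Q̄ = (S₀/π) × [bracket] = (1072/π) × 1.237245 = 422.18 W/m².
— Configuration B (φ=+11.9°):
Solar longitude: λ_s = 360° × (11 − 25)/269.10 = -18.729°, i.e. -18.729° + 360° = 341.271°.
sin δ = sin 34.30° × sin 341.271° = -0.18094, so δ = -10.425°.
cos H₀ = −tan(+11.9°) tan(-10.425°) = 0.0388, H₀ = 1.5320 rad.
Bracket: H₀ sin φ sin δ + cos φ cos δ sin H₀ = 1.5320×0.20620×-0.18094 + 0.97851×0.98349×0.99925 = -0.057159 + 0.961633 = 0.904474.
Q̄ = (S₀/π) × [bracket] = (1072/π) × 0.904474 = 308.63 W/m².
Ratio Q̄_A / Q̄_B = 422.18 / 308.63 = 1.368.

Q̄_A / Q̄_B ≈ 1.37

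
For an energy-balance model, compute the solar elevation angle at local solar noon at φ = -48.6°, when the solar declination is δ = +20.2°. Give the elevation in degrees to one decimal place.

21.2°

At local noon the hour angle is zero, so the zenith angle equals |φ − δ| = |-48.6° − (+20.200°)| = 68.800°.
Elevation = 90° − 68.800° = 21.2°.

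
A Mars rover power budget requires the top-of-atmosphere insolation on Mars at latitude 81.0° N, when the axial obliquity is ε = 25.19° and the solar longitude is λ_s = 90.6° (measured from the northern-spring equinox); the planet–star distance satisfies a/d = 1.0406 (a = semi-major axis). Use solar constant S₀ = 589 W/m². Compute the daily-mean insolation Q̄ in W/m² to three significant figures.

Solar declination: sin δ = sin ε · sin λ_s = sin 25.19° × sin 90.6° = 0.42560, so δ = +25.189°.
cos H₀ = −tan(+81.0°) tan(+25.189°) = -2.9695 ≤ −1 ⇒ polar day, H₀ = π.
Bracket: H₀ sin φ sin δ + cos φ cos δ sin H₀ = 3.1416×0.98769×0.42560 + 0.15643×0.90491×0.00000 = 1.320606 + 0.000000 = 1.320606.
Inverse-square distance factor (a/d)² = 1.0406² = 1.082848.
Q̄ = (S₀/π) × 1.082848 × [bracket] = (589/π) × 1.082848 × 1.320606 = 268.1 W/m².

Q̄ ≈ 268 W/m²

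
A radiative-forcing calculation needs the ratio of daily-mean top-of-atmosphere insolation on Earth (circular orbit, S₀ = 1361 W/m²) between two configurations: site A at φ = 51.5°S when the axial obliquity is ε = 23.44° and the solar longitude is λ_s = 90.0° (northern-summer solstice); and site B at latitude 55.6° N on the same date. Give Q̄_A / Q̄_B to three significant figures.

— Configuration A (φ=-51.5°):
Solar declination: sin δ = sin ε · sin λ_s = sin 23.44° × sin 90.0° = 0.39779, so δ = +23.440°.
cos H₀ = −tan(-51.5°) tan(+23.440°) = 0.5451, H₀ = 0.9943 rad.
Bracket: H₀ sin φ sin δ + cos φ cos δ sin H₀ = 0.9943×-0.78261×0.39779 + 0.62251×0.91748×0.83839 = -0.309540 + 0.478838 = 0.169298.
Q̄ = (S₀/π) × [bracket] = (1361/π) × 0.169298 = 73.343 W/m².
— Configuration B (φ=+55.6°):
cos H₀ = −tan(+55.6°) tan(+23.440°) = -0.6332, H₀ = 2.2565 rad.
Bracket: H₀ sin φ sin δ + cos φ cos δ sin H₀ = 2.2565×0.82511×0.39779 + 0.56497×0.91748×0.77398 = 0.740630 + 0.401192 = 1.141822.
Q̄ = (S₀/π) × [bracket] = (1361/π) × 1.141822 = 494.66 W/m².
Ratio Q̄_A / Q̄_B = 73.343 / 494.66 = 0.1483.

Q̄_A / Q̄_B ≈ 0.148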